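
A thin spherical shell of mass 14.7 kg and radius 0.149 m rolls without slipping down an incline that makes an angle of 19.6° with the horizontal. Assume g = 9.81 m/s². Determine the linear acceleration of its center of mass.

Translation along the incline: Mg sinθ − f = Ma.
Rotation about the center: fR = Iα with I = (2/3)MR². No-slip gives a = αR, so f = (I/R²)a = (2/3)M a.
Substituting: Mg sinθ = (1 + 0.6667)Ma, so a = g sinθ/(1 + 0.6667) = (9.81) sin 19.6° / 1.667 = 1.974 m/s².

a ≈ 1.97 m/s²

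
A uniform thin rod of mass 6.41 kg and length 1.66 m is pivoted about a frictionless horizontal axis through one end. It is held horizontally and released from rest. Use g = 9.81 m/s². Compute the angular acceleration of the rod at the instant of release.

α ≈ 8.86 rad/s²

About the pivot, I = (1/3)ML² = (1/3)(6.41)(1.66)² = 5.888 kg·m².
The weight acts at the center, a distance L/2 = 0.8300 m from the pivot; τ = Mg(L/2) = 52.19 N·m.
α = τ/I = 52.19/5.888 = 8.864 rad/s².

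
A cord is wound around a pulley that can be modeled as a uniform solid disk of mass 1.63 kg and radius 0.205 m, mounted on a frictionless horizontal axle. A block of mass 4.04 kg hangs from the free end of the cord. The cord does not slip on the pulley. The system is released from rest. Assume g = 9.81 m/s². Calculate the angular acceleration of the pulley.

α ≈ 39.8 rad/s²

I = ½MR² = (1/2)(1.63)(0.205)² = 0.03425 kg·m².
Block: mg − T = ma. Pulley: TR = Iα. No-slip: a = αR, so T = (I/R²)a = 0.8150·a.
Then mg = (m + 0.8150)a, so a = (4.04)(9.81)/(4.04 + 0.8150) = 8.163 m/s².
α = a/R = 8.163/0.205 = 39.82 rad/s².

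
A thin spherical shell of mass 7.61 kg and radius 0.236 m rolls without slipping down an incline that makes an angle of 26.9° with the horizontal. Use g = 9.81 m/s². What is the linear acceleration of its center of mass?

Translation along the incline: Mg sinθ − f = Ma.
Rotation about the center: fR = Iα with I = (2/3)MR². No-slip gives a = αR, so f = (I/R²)a = (2/3)M a.
Substituting: Mg sinθ = (1 + 0.6667)Ma, so a = g sinθ/(1 + 0.6667) = (9.81) sin 26.9° / 1.667 = 2.663 m/s².

a ≈ 2.66 m/s²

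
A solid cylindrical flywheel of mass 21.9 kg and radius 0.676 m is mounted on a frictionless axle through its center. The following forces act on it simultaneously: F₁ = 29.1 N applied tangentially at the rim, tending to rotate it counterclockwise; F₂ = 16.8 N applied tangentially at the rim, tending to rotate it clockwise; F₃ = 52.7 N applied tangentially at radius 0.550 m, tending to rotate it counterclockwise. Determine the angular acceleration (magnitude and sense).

α ≈ 7.45 rad/s², counterclockwise

I = ½MR² = (1/2)(21.9)(0.676)² = 5.004 kg·m².
Taking counterclockwise as positive: τ₁ = +(29.1)(0.676) = +19.67 N·m; τ₂ = −(16.8)(0.676) = −11.36 N·m; τ₃ = +(52.7)(0.550) = +28.99 N·m.
Net torque τ = 37.30 N·m.
α = τ/I = 37.30/5.004 = 7.454 rad/s².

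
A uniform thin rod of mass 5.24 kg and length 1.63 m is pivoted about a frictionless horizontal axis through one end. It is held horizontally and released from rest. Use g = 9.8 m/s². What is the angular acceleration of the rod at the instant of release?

α ≈ 9.02 rad/s²

About the pivot, I = (1/3)ML² = (1/3)(5.24)(1.63)² = 4.641 kg·m².
The weight acts at the center, a distance L/2 = 0.8150 m from the pivot; τ = Mg(L/2) = 41.85 N·m.
α = τ/I = 41.85/4.641 = 9.018 rad/s².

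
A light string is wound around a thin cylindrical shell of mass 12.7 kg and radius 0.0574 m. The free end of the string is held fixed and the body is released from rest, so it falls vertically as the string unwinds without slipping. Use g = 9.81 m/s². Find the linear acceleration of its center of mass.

a ≈ 4.91 m/s²

Translation: Mg − T = Ma. Rotation about the center: TR = Iα with I = MR².
With a = αR: T = (I/R²)a = M a, so Mg = (1 + 1.000)Ma.
a = g/(1 + 1.000) = 9.81/2.000 = 4.905 m/s².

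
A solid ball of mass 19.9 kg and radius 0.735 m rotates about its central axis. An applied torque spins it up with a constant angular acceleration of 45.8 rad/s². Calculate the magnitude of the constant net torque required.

I = (2/5)MR² = (2/5)(19.9)(0.735)² = 4.300 kg·m².
τ = Iα = (4.300)(45.80) = 196.9 N·m.

τ ≈ 197 N·m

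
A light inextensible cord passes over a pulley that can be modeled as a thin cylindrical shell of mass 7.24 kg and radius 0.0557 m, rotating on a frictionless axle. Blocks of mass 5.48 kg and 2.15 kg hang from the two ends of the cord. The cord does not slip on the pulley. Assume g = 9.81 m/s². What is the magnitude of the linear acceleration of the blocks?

I = MR² = (7.24)(0.0557)² = 0.02246 kg·m².
Heavier block: m₁g − T₁ = m₁a. Lighter block: T₂ − m₂g = m₂a.
Pulley: (T₁ − T₂)R = Iα = I(a/R), so T₁ − T₂ = (I/R²)a = 1·M_p a = 7.240·a.
Adding the three: (m₁ − m₂)g = (m₁ + m₂ + 7.240)a, so a = (5.48 − 2.15)(9.81)/(5.48 + 2.15 + 7.240) = 2.197 m/s².

a ≈ 2.20 m/s²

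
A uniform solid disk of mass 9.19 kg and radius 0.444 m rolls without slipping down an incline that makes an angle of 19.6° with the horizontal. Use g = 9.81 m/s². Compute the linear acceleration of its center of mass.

a ≈ 2.19 m/s²

Translation along the incline: Mg sinθ − f = Ma.
Rotation about the center: fR = Iα with I = ½MR². No-slip gives a = αR, so f = (I/R²)a = (1/2)M a.
Substituting: Mg sinθ = (1 + 0.5000)Ma, so a = g sinθ/(1 + 0.5000) = (9.81) sin 19.6° / 1.500 = 2.194 m/s².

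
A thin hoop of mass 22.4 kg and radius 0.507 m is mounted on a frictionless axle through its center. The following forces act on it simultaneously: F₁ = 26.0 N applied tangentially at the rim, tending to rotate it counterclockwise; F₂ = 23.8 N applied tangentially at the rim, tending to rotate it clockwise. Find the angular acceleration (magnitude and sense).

α ≈ 0.194 rad/s², counterclockwise

I = MR² = (22.4)(0.507)² = 5.758 kg·m².
Taking counterclockwise as positive: τ₁ = +(26.0)(0.507) = +13.18 N·m; τ₂ = −(23.8)(0.507) = −12.07 N·m.
Net torque τ = 1.115 N·m.
α = τ/I = 1.115/5.758 = 0.1937 rad/s².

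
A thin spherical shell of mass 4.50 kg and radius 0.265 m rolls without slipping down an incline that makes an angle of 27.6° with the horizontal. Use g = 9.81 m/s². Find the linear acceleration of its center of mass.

Translation along the incline: Mg sinθ − f = Ma.
Rotation about the center: fR = Iα with I = (2/3)MR². No-slip gives a = αR, so f = (I/R²)a = (2/3)M a.
Substituting: Mg sinθ = (1 + 0.6667)Ma, so a = g sinθ/(1 + 0.6667) = (9.81) sin 27.6° / 1.667 = 2.727 m/s².

a ≈ 2.73 m/s²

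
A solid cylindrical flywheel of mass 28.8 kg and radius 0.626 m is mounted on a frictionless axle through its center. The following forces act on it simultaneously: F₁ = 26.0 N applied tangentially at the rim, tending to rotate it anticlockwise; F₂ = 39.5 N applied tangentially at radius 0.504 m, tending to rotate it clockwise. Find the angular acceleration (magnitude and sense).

I = ½MR² = (1/2)(28.8)(0.626)² = 5.643 kg·m².
Taking anticlockwise as positive: τ₁ = +(26.0)(0.626) = +16.28 N·m; τ₂ = −(39.5)(0.504) = −19.91 N·m.
Net torque τ = -3.632 N·m.
α = τ/I = -3.632/5.643 = -0.6436 rad/s².

α ≈ 0.644 rad/s², clockwise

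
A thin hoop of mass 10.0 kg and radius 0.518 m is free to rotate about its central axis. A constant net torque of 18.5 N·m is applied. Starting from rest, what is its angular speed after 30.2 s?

ω ≈ 208 rad/s

I = MR² = (10.0)(0.518)² = 2.683 kg·m².
α = τ/I = 18.5/2.683 = 6.895 rad/s².
ω = ω₀ + αt = 0 + (6.895)(30.2) = 208.2 rad/s.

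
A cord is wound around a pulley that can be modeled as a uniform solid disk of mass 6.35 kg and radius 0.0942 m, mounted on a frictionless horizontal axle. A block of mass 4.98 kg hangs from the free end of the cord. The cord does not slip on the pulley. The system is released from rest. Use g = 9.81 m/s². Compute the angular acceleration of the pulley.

α ≈ 63.6 rad/s²

I = ½MR² = (1/2)(6.35)(0.0942)² = 0.02817 kg·m².
Block: mg − T = ma. Pulley: TR = Iα. No-slip: a = αR, so T = (I/R²)a = 3.175·a.
Then mg = (m + 3.175)a, so a = (4.98)(9.81)/(4.98 + 3.175) = 5.991 m/s².
α = a/R = 5.991/0.0942 = 63.60 rad/s².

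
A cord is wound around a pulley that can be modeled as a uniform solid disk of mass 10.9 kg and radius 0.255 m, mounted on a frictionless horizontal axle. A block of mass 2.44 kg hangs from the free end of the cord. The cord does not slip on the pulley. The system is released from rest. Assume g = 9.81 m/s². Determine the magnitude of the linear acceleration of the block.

a ≈ 3.03 m/s²

I = ½MR² = (1/2)(10.9)(0.255)² = 0.3544 kg·m².
Block: mg − T = ma. Pulley: TR = Iα. No-slip: a = αR, so T = (I/R²)a = 5.450·a.
Then mg = (m + 5.450)a, so a = (2.44)(9.81)/(2.44 + 5.450) = 3.034 m/s².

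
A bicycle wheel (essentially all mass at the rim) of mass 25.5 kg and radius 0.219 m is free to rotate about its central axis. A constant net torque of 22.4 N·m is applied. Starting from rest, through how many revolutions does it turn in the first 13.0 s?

≈ 246 revolutions

I = MR² = (25.5)(0.219)² = 1.223 kg·m².
α = τ/I = 22.4/1.223 = 18.32 rad/s².
θ = ½αt² = ½(18.32)(13.0)² = 1548 rad.
Revolutions = θ/(2π) = 246.3.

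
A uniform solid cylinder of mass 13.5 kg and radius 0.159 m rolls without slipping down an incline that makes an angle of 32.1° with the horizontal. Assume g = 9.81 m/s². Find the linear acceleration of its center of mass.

a ≈ 3.48 m/s²

Translation along the incline: Mg sinθ − f = Ma.
Rotation about the center: fR = Iα with I = ½MR². No-slip gives a = αR, so f = (I/R²)a = (1/2)M a.
Substituting: Mg sinθ = (1 + 0.5000)Ma, so a = g sinθ/(1 + 0.5000) = (9.81) sin 32.1° / 1.500 = 3.475 m/s².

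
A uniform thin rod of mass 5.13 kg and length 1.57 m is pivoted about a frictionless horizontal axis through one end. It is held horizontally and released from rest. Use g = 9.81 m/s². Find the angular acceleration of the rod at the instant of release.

About the pivot, I = (1/3)ML² = (1/3)(5.13)(1.57)² = 4.215 kg·m².
The weight acts at the center, a distance L/2 = 0.7850 m from the pivot; τ = Mg(L/2) = 39.51 N·m.
α = τ/I = 39.51/4.215 = 9.373 rad/s².
(Equivalently α = (3g/(2L)) = 9.373 rad/s².)

α ≈ 9.37 rad/s²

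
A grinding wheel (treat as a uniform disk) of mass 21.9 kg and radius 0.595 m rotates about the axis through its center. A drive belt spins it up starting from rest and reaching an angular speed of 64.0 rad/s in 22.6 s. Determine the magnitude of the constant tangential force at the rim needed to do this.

I = ½MR² = (1/2)(21.9)(0.595)² = 3.877 kg·m².
α = Δω/Δt = (64.0 − 0)/22.6 = 2.832 rad/s².
The required torque is τ = Iα = (3.877)(2.832) = 10.98 N·m.
A tangential force at the rim gives τ = FR, so F = τ/R = 10.98/0.595 = 18.45 N.

F ≈ 18.5 N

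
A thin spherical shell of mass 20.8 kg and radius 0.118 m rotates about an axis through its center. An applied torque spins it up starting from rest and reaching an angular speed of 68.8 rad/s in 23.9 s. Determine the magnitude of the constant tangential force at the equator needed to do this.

I = (2/3)MR² = (2/3)(20.8)(0.118)² = 0.1931 kg·m².
α = Δω/Δt = (68.8 − 0)/23.9 = 2.879 rad/s².
The required torque is τ = Iα = (0.1931)(2.879) = 0.5558 N·m.
A tangential force at the equator gives τ = FR, so F = τ/R = 0.5558/0.118 = 4.710 N.

F ≈ 4.71 N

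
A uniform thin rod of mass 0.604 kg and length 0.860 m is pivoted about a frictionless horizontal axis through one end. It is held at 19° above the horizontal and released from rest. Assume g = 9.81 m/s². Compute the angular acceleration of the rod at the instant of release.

α ≈ 16.2 rad/s²

About the pivot, I = (1/3)ML² = (1/3)(0.604)(0.860)² = 0.1489 kg·m².
The weight acts at the center, a distance L/2 = 0.4300 m from the pivot; τ = Mg(L/2) cos 19° = 2.409 N·m.
α = τ/I = 2.409/0.1489 = 16.18 rad/s².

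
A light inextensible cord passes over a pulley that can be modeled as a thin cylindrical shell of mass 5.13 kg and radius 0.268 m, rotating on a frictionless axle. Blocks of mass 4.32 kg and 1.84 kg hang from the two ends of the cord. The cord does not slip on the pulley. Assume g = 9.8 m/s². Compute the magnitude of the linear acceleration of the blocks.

I = MR² = (5.13)(0.268)² = 0.3685 kg·m².
Heavier block: m₁g − T₁ = m₁a. Lighter block: T₂ − m₂g = m₂a.
Pulley: (T₁ − T₂)R = Iα = I(a/R), so T₁ − T₂ = (I/R²)a = 1·M_p a = 5.130·a.
Adding the three: (m₁ − m₂)g = (m₁ + m₂ + 5.130)a, so a = (4.32 − 1.84)(9.8)/(4.32 + 1.84 + 5.130) = 2.153 m/s².

a ≈ 2.15 m/s²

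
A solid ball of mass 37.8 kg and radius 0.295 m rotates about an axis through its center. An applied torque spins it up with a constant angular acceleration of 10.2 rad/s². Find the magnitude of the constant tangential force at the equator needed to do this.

F ≈ 45.5 N

I = (2/5)MR² = (2/5)(37.8)(0.295)² = 1.316 kg·m².
The required torque is τ = Iα = (1.316)(10.20) = 13.42 N·m.
A tangential force at the equator gives τ = FR, so F = τ/R = 13.42/0.295 = 45.50 N.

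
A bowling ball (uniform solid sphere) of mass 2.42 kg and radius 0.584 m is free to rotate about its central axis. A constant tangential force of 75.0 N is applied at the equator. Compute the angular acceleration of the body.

α ≈ 133 rad/s²

I = (2/5)MR² = (2/5)(2.42)(0.584)² = 0.3301 kg·m².
τ = F R = (75.0)(0.584) = 43.80 N·m.
From τ = Iα: α = 43.80/0.3301 = 132.7 rad/s².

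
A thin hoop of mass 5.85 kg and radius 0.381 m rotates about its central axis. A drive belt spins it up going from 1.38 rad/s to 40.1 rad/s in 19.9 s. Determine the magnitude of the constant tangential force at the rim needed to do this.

F ≈ 4.34 N

I = MR² = (5.85)(0.381)² = 0.8492 kg·m².
α = Δω/Δt = (40.1 − 1.38)/19.9 = 1.946 rad/s².
The required torque is τ = Iα = (0.8492)(1.946) = 1.652 N·m.
A tangential force at the rim gives τ = FR, so F = τ/R = 1.652/0.381 = 4.337 N.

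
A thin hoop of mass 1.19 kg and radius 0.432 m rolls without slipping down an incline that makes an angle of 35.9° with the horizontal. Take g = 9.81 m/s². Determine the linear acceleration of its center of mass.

Translation along the incline: Mg sinθ − f = Ma.
Rotation about the center: fR = Iα with I = MR². No-slip gives a = αR, so f = (I/R²)a = M a.
Substituting: Mg sinθ = (1 + 1.000)Ma, so a = g sinθ/(1 + 1.000) = (9.81) sin 35.9° / 2.000 = 2.876 m/s².

a ≈ 2.88 m/s²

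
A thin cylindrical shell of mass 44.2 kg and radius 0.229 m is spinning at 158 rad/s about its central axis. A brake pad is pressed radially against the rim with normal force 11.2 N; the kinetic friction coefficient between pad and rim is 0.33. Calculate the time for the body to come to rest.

t ≈ 433 s

I = MR² = (44.2)(0.229)² = 2.318 kg·m².
Friction force f = μN = (0.33)(11.2) = 3.696 N at the rim; torque magnitude τ = fR = 0.8464 N·m, opposing ω.
|α| = τ/I = 0.8464/2.318 = 0.3652 rad/s² (deceleration).
0 = ω₀ − |α|t ⇒ t = ω₀/|α| = 158/0.3652 = 432.7 s.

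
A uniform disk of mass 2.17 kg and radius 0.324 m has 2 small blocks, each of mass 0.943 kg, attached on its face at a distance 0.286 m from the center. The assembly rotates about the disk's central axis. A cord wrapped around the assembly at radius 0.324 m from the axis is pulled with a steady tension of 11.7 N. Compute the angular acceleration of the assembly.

α ≈ 14.1 rad/s²

I_disk = ½MR² = ½(2.17)(0.324)² = 0.1139 kg·m².
I_blocks = 2·m·r² = 2(0.943)(0.286)² = 0.1543 kg·m².
Total I = 0.2682 kg·m².
τ = F r = (11.7)(0.324) = 3.791 N·m.
α = τ/I = 3.791/0.2682 = 14.14 rad/s².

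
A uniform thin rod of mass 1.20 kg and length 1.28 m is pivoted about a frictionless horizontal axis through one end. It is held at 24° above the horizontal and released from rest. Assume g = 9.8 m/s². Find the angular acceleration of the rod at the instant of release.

α ≈ 10.5 rad/s²

About the pivot, I = (1/3)ML² = (1/3)(1.20)(1.28)² = 0.6554 kg·m².
The weight acts at the center, a distance L/2 = 0.6400 m from the pivot; τ = Mg(L/2) cos 24° = 6.876 N·m.
α = τ/I = 6.876/0.6554 = 10.49 rad/s².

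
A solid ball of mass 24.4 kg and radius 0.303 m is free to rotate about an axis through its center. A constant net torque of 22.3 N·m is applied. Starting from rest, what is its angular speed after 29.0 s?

I = (2/5)MR² = (2/5)(24.4)(0.303)² = 0.8961 kg·m².
α = τ/I = 22.3/0.8961 = 24.89 rad/s².
ω = ω₀ + αt = 0 + (24.89)(29.0) = 721.7 rad/s.

ω ≈ 722 rad/s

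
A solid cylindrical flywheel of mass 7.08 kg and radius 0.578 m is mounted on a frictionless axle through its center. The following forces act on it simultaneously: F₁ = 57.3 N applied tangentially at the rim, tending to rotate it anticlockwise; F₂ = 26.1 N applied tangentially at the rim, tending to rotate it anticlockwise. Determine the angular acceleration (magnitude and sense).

I = ½MR² = (1/2)(7.08)(0.578)² = 1.183 kg·m².
Taking anticlockwise as positive: τ₁ = +(57.3)(0.578) = +33.12 N·m; τ₂ = +(26.1)(0.578) = +15.09 N·m.
Net torque τ = 48.21 N·m.
α = τ/I = 48.21/1.183 = 40.76 rad/s².

α ≈ 40.8 rad/s², anticlockwise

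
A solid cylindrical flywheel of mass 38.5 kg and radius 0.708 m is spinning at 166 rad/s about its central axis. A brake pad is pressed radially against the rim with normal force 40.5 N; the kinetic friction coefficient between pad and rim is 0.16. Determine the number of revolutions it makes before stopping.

≈ 4610 revolutions

I = ½MR² = (1/2)(38.5)(0.708)² = 9.649 kg·m².
Friction force f = μN = (0.16)(40.5) = 6.480 N at the rim; torque magnitude τ = fR = 4.588 N·m, opposing ω.
|α| = τ/I = 4.588/9.649 = 0.4755 rad/s² (deceleration).
ω² = ω₀² − 2|α|θ with ω = 0 ⇒ θ = ω₀²/(2|α|) = 28980 rad = 4612 rev.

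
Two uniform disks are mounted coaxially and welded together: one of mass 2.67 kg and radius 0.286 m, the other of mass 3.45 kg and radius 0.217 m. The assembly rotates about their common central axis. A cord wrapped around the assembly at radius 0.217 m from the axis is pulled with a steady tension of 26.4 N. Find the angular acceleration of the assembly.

α ≈ 30.1 rad/s²

I = ½M₁R₁² + ½M₂R₂² = ½(2.67)(0.286)² + ½(3.45)(0.217)² = 0.1904 kg·m².
τ = F r = (26.4)(0.217) = 5.729 N·m.
α = τ/I = 5.729/0.1904 = 30.08 rad/s².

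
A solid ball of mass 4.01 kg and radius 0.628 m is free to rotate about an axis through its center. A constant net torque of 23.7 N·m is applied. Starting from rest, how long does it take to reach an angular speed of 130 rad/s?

t ≈ 3.47 s

I = (2/5)MR² = (2/5)(4.01)(0.628)² = 0.6326 kg·m².
α = τ/I = 23.7/0.6326 = 37.46 rad/s².
ω = αt ⇒ t = ω/α = 130/37.46 = 3.470 s.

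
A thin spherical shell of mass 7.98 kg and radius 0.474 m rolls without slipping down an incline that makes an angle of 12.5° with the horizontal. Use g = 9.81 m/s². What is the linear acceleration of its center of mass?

a ≈ 1.27 m/s²

Translation along the incline: Mg sinθ − f = Ma.
Rotation about the center: fR = Iα with I = (2/3)MR². No-slip gives a = αR, so f = (I/R²)a = (2/3)M a.
Substituting: Mg sinθ = (1 + 0.6667)Ma, so a = g sinθ/(1 + 0.6667) = (9.81) sin 12.5° / 1.667 = 1.274 m/s².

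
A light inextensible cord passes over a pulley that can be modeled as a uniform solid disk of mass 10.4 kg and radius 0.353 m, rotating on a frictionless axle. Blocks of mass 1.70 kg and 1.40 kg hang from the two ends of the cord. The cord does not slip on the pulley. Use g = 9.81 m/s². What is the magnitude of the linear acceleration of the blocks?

I = ½MR² = (1/2)(10.4)(0.353)² = 0.6480 kg·m².
Heavier block: m₁g − T₁ = m₁a. Lighter block: T₂ − m₂g = m₂a.
Pulley: (T₁ − T₂)R = Iα = I(a/R), so T₁ − T₂ = (I/R²)a = (1/2)M_p a = 5.200·a.
Adding the three: (m₁ − m₂)g = (m₁ + m₂ + 5.200)a, so a = (1.70 − 1.40)(9.81)/(1.70 + 1.40 + 5.200) = 0.3546 m/s².

a ≈ 0.355 m/s²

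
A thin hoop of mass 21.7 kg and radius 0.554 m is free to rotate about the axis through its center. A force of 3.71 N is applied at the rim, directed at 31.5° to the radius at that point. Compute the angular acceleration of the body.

I = MR² = (21.7)(0.554)² = 6.660 kg·m².
Only the tangential component produces torque: τ = F R sinθ = (3.71)(0.554) sin 31.5° = 1.074 N·m.
Newton's second law for rotation, τ = Iα, gives α = τ/I = 1.074/6.660 = 0.1612 rad/s².

α ≈ 0.161 rad/s²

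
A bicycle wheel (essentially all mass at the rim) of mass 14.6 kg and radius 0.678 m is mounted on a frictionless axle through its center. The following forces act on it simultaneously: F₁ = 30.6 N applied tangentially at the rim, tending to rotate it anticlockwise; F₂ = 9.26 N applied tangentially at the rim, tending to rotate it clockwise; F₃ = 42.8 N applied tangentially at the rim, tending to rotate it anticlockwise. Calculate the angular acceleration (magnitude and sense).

α ≈ 6.48 rad/s², anticlockwise

I = MR² = (14.6)(0.678)² = 6.711 kg·m².
Taking anticlockwise as positive: τ₁ = +(30.6)(0.678) = +20.75 N·m; τ₂ = −(9.26)(0.678) = −6.278 N·m; τ₃ = +(42.8)(0.678) = +29.02 N·m.
Net torque τ = 43.49 N·m.
α = τ/I = 43.49/6.711 = 6.480 rad/s².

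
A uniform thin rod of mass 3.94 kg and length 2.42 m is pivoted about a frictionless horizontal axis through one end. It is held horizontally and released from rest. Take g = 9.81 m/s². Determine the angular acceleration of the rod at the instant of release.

About the pivot, I = (1/3)ML² = (1/3)(3.94)(2.42)² = 7.691 kg·m².
The weight acts at the center, a distance L/2 = 1.210 m from the pivot; τ = Mg(L/2) = 46.77 N·m.
α = τ/I = 46.77/7.691 = 6.081 rad/s².
(Equivalently α = (3g/(2L)) = 6.081 rad/s².)

α ≈ 6.08 rad/s²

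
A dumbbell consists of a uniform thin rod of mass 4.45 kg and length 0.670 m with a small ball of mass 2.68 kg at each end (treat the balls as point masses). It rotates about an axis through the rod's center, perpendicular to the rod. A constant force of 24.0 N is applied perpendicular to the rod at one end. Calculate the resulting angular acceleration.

I_rod = (1/12)ML² = (1/12)(4.45)(0.670)² = 0.1665 kg·m².
I_balls = 2·m·(L/2)² = 2(2.68)(0.3350)² = 0.6015 kg·m².
Total I = 0.7680 kg·m².
τ = F·(L/2) = (24.0)(0.335) = 8.040 N·m.
α = τ/I = 8.040/0.7680 = 10.47 rad/s².

α ≈ 10.5 rad/s²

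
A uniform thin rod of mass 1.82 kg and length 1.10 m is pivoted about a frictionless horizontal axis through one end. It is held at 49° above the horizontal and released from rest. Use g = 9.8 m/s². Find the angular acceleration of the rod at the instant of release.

α ≈ 8.77 rad/s²

About the pivot, I = (1/3)ML² = (1/3)(1.82)(1.10)² = 0.7341 kg·m².
The weight acts at the center, a distance L/2 = 0.5500 m from the pivot; τ = Mg(L/2) cos 49° = 6.436 N·m.
α = τ/I = 6.436/0.7341 = 8.767 rad/s².
(Equivalently α = (3g/(2L)) cos 49° = 8.767 rad/s².)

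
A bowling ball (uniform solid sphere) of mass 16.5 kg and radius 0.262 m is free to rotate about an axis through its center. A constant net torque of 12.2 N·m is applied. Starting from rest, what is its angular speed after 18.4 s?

ω ≈ 495 rad/s

I = (2/5)MR² = (2/5)(16.5)(0.262)² = 0.4531 kg·m².
α = τ/I = 12.2/0.4531 = 26.93 rad/s².
ω = ω₀ + αt = 0 + (26.93)(18.4) = 495.5 rad/s.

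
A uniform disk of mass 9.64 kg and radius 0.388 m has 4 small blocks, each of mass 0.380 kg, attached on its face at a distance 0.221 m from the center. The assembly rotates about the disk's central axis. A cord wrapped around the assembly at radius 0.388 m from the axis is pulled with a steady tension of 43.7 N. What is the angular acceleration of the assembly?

α ≈ 21.2 rad/s²

I_disk = ½MR² = ½(9.64)(0.388)² = 0.7256 kg·m².
I_blocks = 4·m·r² = 4(0.380)(0.221)² = 0.07424 kg·m².
Total I = 0.7999 kg·m².
τ = F r = (43.7)(0.388) = 16.96 N·m.
α = τ/I = 16.96/0.7999 = 21.20 rad/s².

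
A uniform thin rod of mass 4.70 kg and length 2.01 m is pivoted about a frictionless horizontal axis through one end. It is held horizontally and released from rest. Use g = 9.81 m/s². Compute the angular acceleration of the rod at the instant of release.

α ≈ 7.32 rad/s²

About the pivot, I = (1/3)ML² = (1/3)(4.70)(2.01)² = 6.329 kg·m².
The weight acts at the center, a distance L/2 = 1.005 m from the pivot; τ = Mg(L/2) = 46.34 N·m.
α = τ/I = 46.34/6.329 = 7.321 rad/s².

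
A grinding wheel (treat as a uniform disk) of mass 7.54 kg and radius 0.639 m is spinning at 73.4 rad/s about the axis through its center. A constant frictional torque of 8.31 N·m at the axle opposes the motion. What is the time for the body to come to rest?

t ≈ 13.6 s

I = ½MR² = (1/2)(7.54)(0.639)² = 1.539 kg·m².
The net torque has magnitude 8.31 N·m, opposing ω.
|α| = τ/I = 8.310/1.539 = 5.398 rad/s² (deceleration).
0 = ω₀ − |α|t ⇒ t = ω₀/|α| = 73.4/5.398 = 13.60 s.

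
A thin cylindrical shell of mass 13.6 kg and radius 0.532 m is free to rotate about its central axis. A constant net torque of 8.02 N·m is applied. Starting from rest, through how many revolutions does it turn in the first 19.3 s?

I = MR² = (13.6)(0.532)² = 3.849 kg·m².
α = τ/I = 8.02/3.849 = 2.084 rad/s².
θ = ½αt² = ½(2.084)(19.3)² = 388.1 rad.
Revolutions = θ/(2π) = 61.76.

≈ 61.8 revolutions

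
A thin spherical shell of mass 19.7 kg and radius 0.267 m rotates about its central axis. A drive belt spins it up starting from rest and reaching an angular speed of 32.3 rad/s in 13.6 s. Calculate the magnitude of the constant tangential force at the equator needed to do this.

I = (2/3)MR² = (2/3)(19.7)(0.267)² = 0.9363 kg·m².
α = Δω/Δt = (32.3 − 0)/13.6 = 2.375 rad/s².
The required torque is τ = Iα = (0.9363)(2.375) = 2.224 N·m.
A tangential force at the equator gives τ = FR, so F = τ/R = 2.224/0.267 = 8.328 N.

F ≈ 8.33 N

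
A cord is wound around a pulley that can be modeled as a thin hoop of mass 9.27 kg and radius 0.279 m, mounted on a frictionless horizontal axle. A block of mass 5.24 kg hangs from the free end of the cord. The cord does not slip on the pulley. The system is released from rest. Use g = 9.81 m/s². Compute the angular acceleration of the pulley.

α ≈ 12.7 rad/s²

I = MR² = (9.27)(0.279)² = 0.7216 kg·m².
Block: mg − T = ma. Pulley: TR = Iα. No-slip: a = αR, so T = (I/R²)a = 9.270·a.
Then mg = (m + 9.270)a, so a = (5.24)(9.81)/(5.24 + 9.270) = 3.543 m/s².
α = a/R = 3.543/0.279 = 12.70 rad/s².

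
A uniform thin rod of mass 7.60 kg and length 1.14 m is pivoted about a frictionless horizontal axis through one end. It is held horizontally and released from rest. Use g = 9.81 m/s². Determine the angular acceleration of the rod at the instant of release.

About the pivot, I = (1/3)ML² = (1/3)(7.60)(1.14)² = 3.292 kg·m².
The weight acts at the center, a distance L/2 = 0.5700 m from the pivot; τ = Mg(L/2) = 42.50 N·m.
α = τ/I = 42.50/3.292 = 12.91 rad/s².
(Equivalently α = (3g/(2L)) = 12.91 rad/s².)

α ≈ 12.9 rad/s²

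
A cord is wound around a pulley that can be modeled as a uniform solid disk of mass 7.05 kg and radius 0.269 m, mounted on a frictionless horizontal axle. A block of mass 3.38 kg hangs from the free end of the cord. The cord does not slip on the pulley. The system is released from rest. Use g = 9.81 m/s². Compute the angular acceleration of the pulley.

I = ½MR² = (1/2)(7.05)(0.269)² = 0.2551 kg·m².
Block: mg − T = ma. Pulley: TR = Iα. No-slip: a = αR, so T = (I/R²)a = 3.525·a.
Then mg = (m + 3.525)a, so a = (3.38)(9.81)/(3.38 + 3.525) = 4.802 m/s².
α = a/R = 4.802/0.269 = 17.85 rad/s².

α ≈ 17.9 rad/s²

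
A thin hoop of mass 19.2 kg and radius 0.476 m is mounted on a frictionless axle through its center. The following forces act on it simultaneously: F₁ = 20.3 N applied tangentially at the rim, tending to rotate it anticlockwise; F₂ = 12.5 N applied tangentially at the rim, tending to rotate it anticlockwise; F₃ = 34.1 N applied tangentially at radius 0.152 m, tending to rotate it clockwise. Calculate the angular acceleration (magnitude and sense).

α ≈ 2.40 rad/s², anticlockwise

I = MR² = (19.2)(0.476)² = 4.350 kg·m².
Taking anticlockwise as positive: τ₁ = +(20.3)(0.476) = +9.663 N·m; τ₂ = +(12.5)(0.476) = +5.950 N·m; τ₃ = −(34.1)(0.152) = −5.183 N·m.
Net torque τ = 10.43 N·m.
α = τ/I = 10.43/4.350 = 2.397 rad/s².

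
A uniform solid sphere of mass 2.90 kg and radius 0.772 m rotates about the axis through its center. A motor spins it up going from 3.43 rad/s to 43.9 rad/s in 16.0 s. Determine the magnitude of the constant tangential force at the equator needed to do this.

F ≈ 2.27 N

I = (2/5)MR² = (2/5)(2.90)(0.772)² = 0.6913 kg·m².
α = Δω/Δt = (43.9 − 3.43)/16.0 = 2.529 rad/s².
The required torque is τ = Iα = (0.6913)(2.529) = 1.749 N·m.
A tangential force at the equator gives τ = FR, so F = τ/R = 1.749/0.772 = 2.265 N.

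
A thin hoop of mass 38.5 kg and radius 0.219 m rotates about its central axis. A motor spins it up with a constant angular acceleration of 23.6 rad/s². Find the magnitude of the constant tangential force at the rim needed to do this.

I = MR² = (38.5)(0.219)² = 1.846 kg·m².
The required torque is τ = Iα = (1.846)(23.60) = 43.58 N·m.
A tangential force at the rim gives τ = FR, so F = τ/R = 43.58/0.219 = 199.0 N.

F ≈ 199 N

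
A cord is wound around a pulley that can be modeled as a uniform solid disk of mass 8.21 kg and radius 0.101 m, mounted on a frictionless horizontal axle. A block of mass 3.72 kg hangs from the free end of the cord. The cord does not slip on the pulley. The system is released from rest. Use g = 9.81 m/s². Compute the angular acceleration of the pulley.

α ≈ 46.2 rad/s²

I = ½MR² = (1/2)(8.21)(0.101)² = 0.04188 kg·m².
Block: mg − T = ma. Pulley: TR = Iα. No-slip: a = αR, so T = (I/R²)a = 4.105·a.
Then mg = (m + 4.105)a, so a = (3.72)(9.81)/(3.72 + 4.105) = 4.664 m/s².
α = a/R = 4.664/0.101 = 46.17 rad/s².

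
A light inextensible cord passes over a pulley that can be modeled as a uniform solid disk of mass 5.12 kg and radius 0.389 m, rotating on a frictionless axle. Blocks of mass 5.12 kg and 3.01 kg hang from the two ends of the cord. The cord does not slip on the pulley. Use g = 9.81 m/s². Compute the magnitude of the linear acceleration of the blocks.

a ≈ 1.94 m/s²

I = ½MR² = (1/2)(5.12)(0.389)² = 0.3874 kg·m².
Heavier block: m₁g − T₁ = m₁a. Lighter block: T₂ − m₂g = m₂a.
Pulley: (T₁ − T₂)R = Iα = I(a/R), so T₁ − T₂ = (I/R²)a = (1/2)M_p a = 2.560·a.
Adding the three: (m₁ − m₂)g = (m₁ + m₂ + 2.560)a, so a = (5.12 − 3.01)(9.81)/(5.12 + 3.01 + 2.560) = 1.936 m/s².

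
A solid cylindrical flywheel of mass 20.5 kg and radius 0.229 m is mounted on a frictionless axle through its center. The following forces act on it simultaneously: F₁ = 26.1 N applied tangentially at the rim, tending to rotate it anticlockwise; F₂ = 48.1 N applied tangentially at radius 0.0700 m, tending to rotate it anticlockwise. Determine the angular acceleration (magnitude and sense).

I = ½MR² = (1/2)(20.5)(0.229)² = 0.5375 kg·m².
Taking anticlockwise as positive: τ₁ = +(26.1)(0.229) = +5.977 N·m; τ₂ = +(48.1)(0.0700) = +3.367 N·m.
Net torque τ = 9.344 N·m.
α = τ/I = 9.344/0.5375 = 17.38 rad/s².

α ≈ 17.4 rad/s², anticlockwise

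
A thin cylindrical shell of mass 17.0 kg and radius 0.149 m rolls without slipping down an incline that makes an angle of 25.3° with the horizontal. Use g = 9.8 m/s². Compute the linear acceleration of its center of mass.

a ≈ 2.09 m/s²

Translation along the incline: Mg sinθ − f = Ma.
Rotation about the center: fR = Iα with I = MR². No-slip gives a = αR, so f = (I/R²)a = M a.
Substituting: Mg sinθ = (1 + 1.000)Ma, so a = g sinθ/(1 + 1.000) = (9.8) sin 25.3° / 2.000 = 2.094 m/s².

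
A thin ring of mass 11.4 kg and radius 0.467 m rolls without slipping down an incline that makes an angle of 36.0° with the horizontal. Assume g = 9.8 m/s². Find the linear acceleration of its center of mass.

a ≈ 2.88 m/s²

Translation along the incline: Mg sinθ − f = Ma.
Rotation about the center: fR = Iα with I = MR². No-slip gives a = αR, so f = (I/R²)a = M a.
Substituting: Mg sinθ = (1 + 1.000)Ma, so a = g sinθ/(1 + 1.000) = (9.8) sin 36.0° / 2.000 = 2.880 m/s².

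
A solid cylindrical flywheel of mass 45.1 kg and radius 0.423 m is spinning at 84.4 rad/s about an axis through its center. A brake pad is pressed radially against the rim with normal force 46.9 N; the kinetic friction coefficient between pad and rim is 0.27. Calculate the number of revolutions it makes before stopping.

I = ½MR² = (1/2)(45.1)(0.423)² = 4.035 kg·m².
Friction force f = μN = (0.27)(46.9) = 12.66 N at the rim; torque magnitude τ = fR = 5.356 N·m, opposing ω.
|α| = τ/I = 5.356/4.035 = 1.328 rad/s² (deceleration).
ω² = ω₀² − 2|α|θ with ω = 0 ⇒ θ = ω₀²/(2|α|) = 2683 rad = 427.0 rev.

≈ 427 revolutions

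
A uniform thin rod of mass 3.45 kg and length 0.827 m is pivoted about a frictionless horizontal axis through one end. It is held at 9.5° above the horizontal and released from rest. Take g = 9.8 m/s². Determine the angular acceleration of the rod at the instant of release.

α ≈ 17.5 rad/s²

About the pivot, I = (1/3)ML² = (1/3)(3.45)(0.827)² = 0.7865 kg·m².
The weight acts at the center, a distance L/2 = 0.4135 m from the pivot; τ = Mg(L/2) cos 9.5° = 13.79 N·m.
α = τ/I = 13.79/0.7865 = 17.53 rad/s².
(Equivalently α = (3g/(2L)) cos 9.5° = 17.53 rad/s².)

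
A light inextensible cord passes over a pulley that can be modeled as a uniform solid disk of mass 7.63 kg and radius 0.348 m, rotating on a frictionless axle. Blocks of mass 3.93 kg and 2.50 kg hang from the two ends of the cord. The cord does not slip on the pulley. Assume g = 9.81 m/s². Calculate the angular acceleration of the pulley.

I = ½MR² = (1/2)(7.63)(0.348)² = 0.4620 kg·m².
Heavier block: m₁g − T₁ = m₁a. Lighter block: T₂ − m₂g = m₂a.
Pulley: (T₁ − T₂)R = Iα = I(a/R), so T₁ − T₂ = (I/R²)a = (1/2)M_p a = 3.815·a.
Adding the three: (m₁ − m₂)g = (m₁ + m₂ + 3.815)a, so a = (3.93 − 2.50)(9.81)/(3.93 + 2.50 + 3.815) = 1.369 m/s².
α = a/R = 1.369/0.348 = 3.935 rad/s².

α ≈ 3.93 rad/s²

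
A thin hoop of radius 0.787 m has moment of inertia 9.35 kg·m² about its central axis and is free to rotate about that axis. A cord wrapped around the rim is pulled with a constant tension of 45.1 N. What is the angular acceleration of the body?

α ≈ 3.80 rad/s²

τ = F R = (45.1)(0.787) = 35.49 N·m.
Newton's second law for rotation, τ = Iα, gives α = τ/I = 35.49/9.350 = 3.796 rad/s².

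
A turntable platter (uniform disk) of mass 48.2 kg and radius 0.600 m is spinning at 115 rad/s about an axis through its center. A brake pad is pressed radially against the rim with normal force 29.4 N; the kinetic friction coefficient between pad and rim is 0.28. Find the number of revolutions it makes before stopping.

≈ 1850 revolutions

I = ½MR² = (1/2)(48.2)(0.600)² = 8.676 kg·m².
Friction force f = μN = (0.28)(29.4) = 8.232 N at the rim; torque magnitude τ = fR = 4.939 N·m, opposing ω.
|α| = τ/I = 4.939/8.676 = 0.5693 rad/s² (deceleration).
ω² = ω₀² − 2|α|θ with ω = 0 ⇒ θ = ω₀²/(2|α|) = 11620 rad = 1849 rev.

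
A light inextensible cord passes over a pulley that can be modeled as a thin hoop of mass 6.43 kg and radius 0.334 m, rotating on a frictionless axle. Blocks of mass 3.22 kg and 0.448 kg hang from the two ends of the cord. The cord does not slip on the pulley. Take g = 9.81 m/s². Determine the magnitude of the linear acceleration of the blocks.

a ≈ 2.69 m/s²

I = MR² = (6.43)(0.334)² = 0.7173 kg·m².
Heavier block: m₁g − T₁ = m₁a. Lighter block: T₂ − m₂g = m₂a.
Pulley: (T₁ − T₂)R = Iα = I(a/R), so T₁ − T₂ = (I/R²)a = 1·M_p a = 6.430·a.
Adding the three: (m₁ − m₂)g = (m₁ + m₂ + 6.430)a, so a = (3.22 − 0.448)(9.81)/(3.22 + 0.448 + 6.430) = 2.693 m/s².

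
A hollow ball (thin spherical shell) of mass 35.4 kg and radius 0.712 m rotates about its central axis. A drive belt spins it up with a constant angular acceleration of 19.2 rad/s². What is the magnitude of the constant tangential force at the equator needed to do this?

I = (2/3)MR² = (2/3)(35.4)(0.712)² = 11.96 kg·m².
The required torque is τ = Iα = (11.96)(19.20) = 229.7 N·m.
A tangential force at the equator gives τ = FR, so F = τ/R = 229.7/0.712 = 322.6 N.

F ≈ 323 N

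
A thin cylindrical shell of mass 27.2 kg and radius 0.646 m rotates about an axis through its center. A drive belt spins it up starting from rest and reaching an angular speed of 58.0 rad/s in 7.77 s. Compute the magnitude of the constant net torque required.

I = MR² = (27.2)(0.646)² = 11.35 kg·m².
α = Δω/Δt = (58.0 − 0)/7.77 = 7.465 rad/s².
τ = Iα = (11.35)(7.465) = 84.73 N·m.

τ ≈ 84.7 N·m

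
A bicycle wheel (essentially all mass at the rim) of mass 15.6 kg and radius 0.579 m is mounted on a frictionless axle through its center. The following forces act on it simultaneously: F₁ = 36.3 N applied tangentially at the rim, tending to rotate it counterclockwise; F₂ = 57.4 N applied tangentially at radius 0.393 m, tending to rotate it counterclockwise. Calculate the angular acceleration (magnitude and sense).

I = MR² = (15.6)(0.579)² = 5.230 kg·m².
Taking counterclockwise as positive: τ₁ = +(36.3)(0.579) = +21.02 N·m; τ₂ = +(57.4)(0.393) = +22.56 N·m.
Net torque τ = 43.58 N·m.
α = τ/I = 43.58/5.230 = 8.332 rad/s².

α ≈ 8.33 rad/s², counterclockwise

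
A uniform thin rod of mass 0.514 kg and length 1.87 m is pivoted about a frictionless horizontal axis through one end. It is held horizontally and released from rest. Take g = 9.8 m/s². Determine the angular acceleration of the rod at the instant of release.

α ≈ 7.86 rad/s²

About the pivot, I = (1/3)ML² = (1/3)(0.514)(1.87)² = 0.5991 kg·m².
The weight acts at the center, a distance L/2 = 0.9350 m from the pivot; τ = Mg(L/2) = 4.710 N·m.
α = τ/I = 4.710/0.5991 = 7.861 rad/s².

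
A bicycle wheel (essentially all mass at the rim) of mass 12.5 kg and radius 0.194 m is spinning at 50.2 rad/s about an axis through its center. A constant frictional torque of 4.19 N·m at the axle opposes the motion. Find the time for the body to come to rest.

t ≈ 5.64 s

I = MR² = (12.5)(0.194)² = 0.4705 kg·m².
The net torque has magnitude 4.19 N·m, opposing ω.
|α| = τ/I = 4.190/0.4705 = 8.906 rad/s² (deceleration).
0 = ω₀ − |α|t ⇒ t = ω₀/|α| = 50.2/8.906 = 5.636 s.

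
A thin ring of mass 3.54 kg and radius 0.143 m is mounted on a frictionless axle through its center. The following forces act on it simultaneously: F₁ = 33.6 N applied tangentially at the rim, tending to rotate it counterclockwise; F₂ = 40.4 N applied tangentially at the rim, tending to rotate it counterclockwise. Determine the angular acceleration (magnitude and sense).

α ≈ 146 rad/s², counterclockwise

I = MR² = (3.54)(0.143)² = 0.07239 kg·m².
Taking counterclockwise as positive: τ₁ = +(33.6)(0.143) = +4.805 N·m; τ₂ = +(40.4)(0.143) = +5.777 N·m.
Net torque τ = 10.58 N·m.
α = τ/I = 10.58/0.07239 = 146.2 rad/s².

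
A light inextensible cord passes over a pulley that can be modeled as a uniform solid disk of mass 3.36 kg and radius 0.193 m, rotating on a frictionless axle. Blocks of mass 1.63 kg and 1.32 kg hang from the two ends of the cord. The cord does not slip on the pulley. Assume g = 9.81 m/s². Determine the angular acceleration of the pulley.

I = ½MR² = (1/2)(3.36)(0.193)² = 0.06258 kg·m².
Heavier block: m₁g − T₁ = m₁a. Lighter block: T₂ − m₂g = m₂a.
Pulley: (T₁ − T₂)R = Iα = I(a/R), so T₁ − T₂ = (I/R²)a = (1/2)M_p a = 1.680·a.
Adding the three: (m₁ − m₂)g = (m₁ + m₂ + 1.680)a, so a = (1.63 − 1.32)(9.81)/(1.63 + 1.32 + 1.680) = 0.6568 m/s².
α = a/R = 0.6568/0.193 = 3.403 rad/s².

α ≈ 3.40 rad/s²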